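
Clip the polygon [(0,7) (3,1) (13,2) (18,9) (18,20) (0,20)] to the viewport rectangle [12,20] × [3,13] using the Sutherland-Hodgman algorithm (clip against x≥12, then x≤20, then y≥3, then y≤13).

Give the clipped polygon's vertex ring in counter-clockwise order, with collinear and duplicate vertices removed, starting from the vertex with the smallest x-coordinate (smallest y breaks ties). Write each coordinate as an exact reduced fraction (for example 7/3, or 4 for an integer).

1. After x ≥ 12: [(12,19/10) (13,2) (18,9) (18,20) (12,20)]
2. After x ≤ 20: [(12,19/10) (13,2) (18,9) (18,20) (12,20)]
3. After y ≥ 3: [(12,3) (96/7,3) (18,9) (18,20) (12,20)]
4. After y ≤ 13: [(12,13) (12,3) (96/7,3) (18,9) (18,13)]
5. Canonical ring: [(12,3) (96/7,3) (18,9) (18,13) (12,13)]

Clipped polygon: [(12,3) (96/7,3) (18,9) (18,13) (12,13)]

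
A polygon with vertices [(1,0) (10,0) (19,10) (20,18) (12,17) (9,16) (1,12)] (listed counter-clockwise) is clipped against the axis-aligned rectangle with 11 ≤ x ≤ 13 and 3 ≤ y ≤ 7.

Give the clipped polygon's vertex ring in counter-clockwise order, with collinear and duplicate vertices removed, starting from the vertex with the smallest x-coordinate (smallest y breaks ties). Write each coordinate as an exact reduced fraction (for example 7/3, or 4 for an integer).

1. After x ≥ 11: [(11,10/9) (19,10) (20,18) (12,17) (11,50/3)]
2. After x ≤ 13: [(11,10/9) (13,10/3) (13,137/8) (12,17) (11,50/3)]
3. After y ≥ 3: [(11,3) (127/10,3) (13,10/3) (13,137/8) (12,17) (11,50/3)]
4. After y ≤ 7: [(11,7) (11,3) (127/10,3) (13,10/3) (13,7)]
5. Canonical ring: [(11,3) (127/10,3) (13,10/3) (13,7) (11,7)]

Clipped polygon: [(11,3) (127/10,3) (13,10/3) (13,7) (11,7)]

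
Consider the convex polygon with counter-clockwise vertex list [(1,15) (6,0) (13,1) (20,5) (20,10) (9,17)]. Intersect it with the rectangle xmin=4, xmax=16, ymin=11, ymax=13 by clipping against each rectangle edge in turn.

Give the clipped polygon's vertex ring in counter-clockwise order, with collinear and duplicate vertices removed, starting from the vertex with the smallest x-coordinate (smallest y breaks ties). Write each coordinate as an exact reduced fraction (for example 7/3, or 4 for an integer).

Clipped polygon: [(4,11) (16,11) (16,138/11) (107/7,13) (4,13)]

1. After x ≥ 4: [(4,63/4) (4,6) (6,0) (13,1) (20,5) (20,10) (9,17)]
2. After x ≤ 16: [(4,63/4) (4,6) (6,0) (13,1) (16,19/7) (16,138/11) (9,17)]
3. After y ≥ 11: [(4,63/4) (4,11) (16,11) (16,138/11) (9,17)]
4. After y ≤ 13: [(4,13) (4,11) (16,11) (16,138/11) (107/7,13)]
5. Canonical ring: [(4,11) (16,11) (16,138/11) (107/7,13) (4,13)]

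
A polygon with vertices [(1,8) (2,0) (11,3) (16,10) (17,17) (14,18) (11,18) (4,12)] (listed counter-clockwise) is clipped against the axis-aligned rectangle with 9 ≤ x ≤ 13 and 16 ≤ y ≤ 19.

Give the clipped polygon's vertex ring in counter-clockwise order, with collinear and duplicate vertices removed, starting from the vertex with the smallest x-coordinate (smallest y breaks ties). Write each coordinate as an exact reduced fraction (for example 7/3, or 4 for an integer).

1. After x ≥ 9: [(9,7/3) (11,3) (16,10) (17,17) (14,18) (11,18) (9,114/7)]
2. After x ≤ 13: [(9,7/3) (11,3) (13,29/5) (13,18) (11,18) (9,114/7)]
3. After y ≥ 16: [(9,16) (13,16) (13,18) (11,18) (9,114/7)]
4. After y ≤ 19: [(9,16) (13,16) (13,18) (11,18) (9,114/7)]
5. Canonical ring: [(9,16) (13,16) (13,18) (11,18) (9,114/7)]

Clipped polygon: [(9,16) (13,16) (13,18) (11,18) (9,114/7)]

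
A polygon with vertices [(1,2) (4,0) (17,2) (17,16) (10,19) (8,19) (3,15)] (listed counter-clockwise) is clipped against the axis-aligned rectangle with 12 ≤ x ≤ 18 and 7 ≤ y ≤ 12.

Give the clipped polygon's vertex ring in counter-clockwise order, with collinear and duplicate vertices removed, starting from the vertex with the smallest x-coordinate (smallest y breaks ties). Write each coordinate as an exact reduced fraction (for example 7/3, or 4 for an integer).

1. After x ≥ 12: [(12,16/13) (17,2) (17,16) (12,127/7)]
2. After x ≤ 18: [(12,16/13) (17,2) (17,16) (12,127/7)]
3. After y ≥ 7: [(12,7) (17,7) (17,16) (12,127/7)]
4. After y ≤ 12: [(12,12) (12,7) (17,7) (17,12)]
5. Canonical ring: [(12,7) (17,7) (17,12) (12,12)]

Clipped polygon: [(12,7) (17,7) (17,12) (12,12)]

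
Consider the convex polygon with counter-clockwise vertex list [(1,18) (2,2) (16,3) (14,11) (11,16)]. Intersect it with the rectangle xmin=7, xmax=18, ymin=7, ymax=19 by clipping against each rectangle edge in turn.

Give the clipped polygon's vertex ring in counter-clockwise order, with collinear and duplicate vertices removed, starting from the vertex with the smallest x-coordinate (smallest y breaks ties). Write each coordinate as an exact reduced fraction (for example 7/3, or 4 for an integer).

Clipped polygon: [(7,7) (15,7) (14,11) (11,16) (7,84/5)]

1. After x ≥ 7: [(7,84/5) (7,33/14) (16,3) (14,11) (11,16)]
2. After x ≤ 18: [(7,84/5) (7,33/14) (16,3) (14,11) (11,16)]
3. After y ≥ 7: [(7,84/5) (7,7) (15,7) (14,11) (11,16)]
4. After y ≤ 19: [(7,84/5) (7,7) (15,7) (14,11) (11,16)]
5. Canonical ring: [(7,7) (15,7) (14,11) (11,16) (7,84/5)]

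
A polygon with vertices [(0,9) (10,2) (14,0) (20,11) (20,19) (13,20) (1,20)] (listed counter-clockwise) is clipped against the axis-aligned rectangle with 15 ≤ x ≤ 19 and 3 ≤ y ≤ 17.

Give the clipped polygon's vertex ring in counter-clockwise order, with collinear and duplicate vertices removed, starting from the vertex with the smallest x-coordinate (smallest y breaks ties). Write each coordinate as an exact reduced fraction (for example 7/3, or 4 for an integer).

Clipped polygon: [(15,3) (172/11,3) (19,55/6) (19,17) (15,17)]

1. After x ≥ 15: [(15,11/6) (20,11) (20,19) (15,138/7)]
2. After x ≤ 19: [(15,11/6) (19,55/6) (19,134/7) (15,138/7)]
3. After y ≥ 3: [(15,3) (172/11,3) (19,55/6) (19,134/7) (15,138/7)]
4. After y ≤ 17: [(15,17) (15,3) (172/11,3) (19,55/6) (19,17)]
5. Canonical ring: [(15,3) (172/11,3) (19,55/6) (19,17) (15,17)]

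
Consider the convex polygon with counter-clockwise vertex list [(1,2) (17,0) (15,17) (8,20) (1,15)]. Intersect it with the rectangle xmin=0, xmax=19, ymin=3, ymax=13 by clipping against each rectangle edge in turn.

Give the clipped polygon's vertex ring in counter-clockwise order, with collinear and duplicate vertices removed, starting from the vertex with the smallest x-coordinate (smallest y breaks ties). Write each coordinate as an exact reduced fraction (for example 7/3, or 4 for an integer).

Clipped polygon: [(1,3) (283/17,3) (263/17,13) (1,13)]

1. After x ≥ 0: [(1,2) (17,0) (15,17) (8,20) (1,15)]
2. After x ≤ 19: [(1,2) (17,0) (15,17) (8,20) (1,15)]
3. After y ≥ 3: [(1,3) (283/17,3) (15,17) (8,20) (1,15)]
4. After y ≤ 13: [(1,13) (1,3) (283/17,3) (263/17,13)]
5. Canonical ring: [(1,3) (283/17,3) (263/17,13) (1,13)]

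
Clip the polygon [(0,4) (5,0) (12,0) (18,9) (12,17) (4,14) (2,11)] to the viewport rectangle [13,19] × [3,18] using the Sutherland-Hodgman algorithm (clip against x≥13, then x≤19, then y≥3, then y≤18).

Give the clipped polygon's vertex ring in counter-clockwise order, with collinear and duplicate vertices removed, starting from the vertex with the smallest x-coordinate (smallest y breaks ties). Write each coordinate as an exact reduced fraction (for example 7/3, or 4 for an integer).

1. After x ≥ 13: [(13,3/2) (18,9) (13,47/3)]
2. After x ≤ 19: [(13,3/2) (18,9) (13,47/3)]
3. After y ≥ 3: [(13,3) (14,3) (18,9) (13,47/3)]
4. After y ≤ 18: [(13,3) (14,3) (18,9) (13,47/3)]
5. Canonical ring: [(13,3) (14,3) (18,9) (13,47/3)]

Clipped polygon: [(13,3) (14,3) (18,9) (13,47/3)]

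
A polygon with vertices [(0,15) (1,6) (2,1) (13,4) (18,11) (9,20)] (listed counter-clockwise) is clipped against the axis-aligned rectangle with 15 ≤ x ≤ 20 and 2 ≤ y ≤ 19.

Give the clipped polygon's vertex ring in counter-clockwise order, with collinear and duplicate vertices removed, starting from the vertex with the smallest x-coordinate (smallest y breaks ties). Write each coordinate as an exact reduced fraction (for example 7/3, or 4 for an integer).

1. After x ≥ 15: [(15,34/5) (18,11) (15,14)]
2. After x ≤ 20: [(15,34/5) (18,11) (15,14)]
3. After y ≥ 2: [(15,34/5) (18,11) (15,14)]
4. After y ≤ 19: [(15,34/5) (18,11) (15,14)]
5. Canonical ring: [(15,34/5) (18,11) (15,14)]

Clipped polygon: [(15,34/5) (18,11) (15,14)]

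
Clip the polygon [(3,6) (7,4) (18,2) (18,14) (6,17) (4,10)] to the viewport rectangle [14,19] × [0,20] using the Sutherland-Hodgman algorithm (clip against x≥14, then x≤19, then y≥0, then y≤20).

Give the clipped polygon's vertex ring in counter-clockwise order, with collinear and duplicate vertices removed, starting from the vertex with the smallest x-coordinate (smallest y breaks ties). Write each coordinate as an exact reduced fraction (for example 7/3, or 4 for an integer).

Clipped polygon: [(14,30/11) (18,2) (18,14) (14,15)]

1. After x ≥ 14: [(14,30/11) (18,2) (18,14) (14,15)]
2. After x ≤ 19: [(14,30/11) (18,2) (18,14) (14,15)]
3. After y ≥ 0: [(14,30/11) (18,2) (18,14) (14,15)]
4. After y ≤ 20: [(14,30/11) (18,2) (18,14) (14,15)]
5. Canonical ring: [(14,30/11) (18,2) (18,14) (14,15)]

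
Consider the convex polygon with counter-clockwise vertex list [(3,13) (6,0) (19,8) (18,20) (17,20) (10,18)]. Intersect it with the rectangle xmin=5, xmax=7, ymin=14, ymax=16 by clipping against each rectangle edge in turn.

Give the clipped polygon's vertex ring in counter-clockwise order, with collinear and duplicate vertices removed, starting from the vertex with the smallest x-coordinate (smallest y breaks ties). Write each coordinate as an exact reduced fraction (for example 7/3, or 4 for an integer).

Clipped polygon: [(5,14) (7,14) (7,111/7) (5,101/7)]

1. After x ≥ 5: [(5,101/7) (5,13/3) (6,0) (19,8) (18,20) (17,20) (10,18)]
2. After x ≤ 7: [(7,111/7) (5,101/7) (5,13/3) (6,0) (7,8/13)]
3. After y ≥ 14: [(7,14) (7,111/7) (5,101/7) (5,14)]
4. After y ≤ 16: [(7,14) (7,111/7) (5,101/7) (5,14)]
5. Canonical ring: [(5,14) (7,14) (7,111/7) (5,101/7)]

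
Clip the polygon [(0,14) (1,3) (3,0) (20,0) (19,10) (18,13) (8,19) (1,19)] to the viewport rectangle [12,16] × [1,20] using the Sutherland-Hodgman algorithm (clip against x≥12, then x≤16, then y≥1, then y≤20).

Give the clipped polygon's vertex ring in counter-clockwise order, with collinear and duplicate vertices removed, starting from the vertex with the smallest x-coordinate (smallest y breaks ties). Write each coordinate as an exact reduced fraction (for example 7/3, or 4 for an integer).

1. After x ≥ 12: [(12,0) (20,0) (19,10) (18,13) (12,83/5)]
2. After x ≤ 16: [(12,0) (16,0) (16,71/5) (12,83/5)]
3. After y ≥ 1: [(12,1) (16,1) (16,71/5) (12,83/5)]
4. After y ≤ 20: [(12,1) (16,1) (16,71/5) (12,83/5)]
5. Canonical ring: [(12,1) (16,1) (16,71/5) (12,83/5)]

Clipped polygon: [(12,1) (16,1) (16,71/5) (12,83/5)]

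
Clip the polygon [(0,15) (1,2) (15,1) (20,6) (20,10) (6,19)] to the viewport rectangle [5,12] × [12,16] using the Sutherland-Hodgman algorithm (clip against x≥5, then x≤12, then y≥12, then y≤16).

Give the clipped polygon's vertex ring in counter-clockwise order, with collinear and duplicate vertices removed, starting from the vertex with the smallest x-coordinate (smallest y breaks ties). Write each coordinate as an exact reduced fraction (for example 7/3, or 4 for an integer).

1. After x ≥ 5: [(5,55/3) (5,12/7) (15,1) (20,6) (20,10) (6,19)]
2. After x ≤ 12: [(5,55/3) (5,12/7) (12,17/14) (12,106/7) (6,19)]
3. After y ≥ 12: [(5,55/3) (5,12) (12,12) (12,106/7) (6,19)]
4. After y ≤ 16: [(5,16) (5,12) (12,12) (12,106/7) (32/3,16)]
5. Canonical ring: [(5,12) (12,12) (12,106/7) (32/3,16) (5,16)]

Clipped polygon: [(5,12) (12,12) (12,106/7) (32/3,16) (5,16)]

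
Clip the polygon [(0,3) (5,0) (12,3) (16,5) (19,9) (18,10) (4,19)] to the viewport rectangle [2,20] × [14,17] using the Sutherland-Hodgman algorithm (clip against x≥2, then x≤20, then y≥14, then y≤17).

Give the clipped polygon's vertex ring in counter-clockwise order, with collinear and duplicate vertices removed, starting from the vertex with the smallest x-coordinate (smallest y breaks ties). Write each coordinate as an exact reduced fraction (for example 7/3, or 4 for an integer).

1. After x ≥ 2: [(2,11) (2,9/5) (5,0) (12,3) (16,5) (19,9) (18,10) (4,19)]
2. After x ≤ 20: [(2,11) (2,9/5) (5,0) (12,3) (16,5) (19,9) (18,10) (4,19)]
3. After y ≥ 14: [(11/4,14) (106/9,14) (4,19)]
4. After y ≤ 17: [(7/2,17) (11/4,14) (106/9,14) (64/9,17)]
5. Canonical ring: [(11/4,14) (106/9,14) (64/9,17) (7/2,17)]

Clipped polygon: [(11/4,14) (106/9,14) (64/9,17) (7/2,17)]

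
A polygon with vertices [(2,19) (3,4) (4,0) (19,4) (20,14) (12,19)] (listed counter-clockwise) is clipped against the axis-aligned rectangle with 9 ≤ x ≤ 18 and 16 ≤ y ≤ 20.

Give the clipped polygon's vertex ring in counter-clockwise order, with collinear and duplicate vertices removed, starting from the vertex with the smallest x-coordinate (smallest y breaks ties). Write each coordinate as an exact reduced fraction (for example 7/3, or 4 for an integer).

Clipped polygon: [(9,16) (84/5,16) (12,19) (9,19)]

1. After x ≥ 9: [(9,19) (9,4/3) (19,4) (20,14) (12,19)]
2. After x ≤ 18: [(9,19) (9,4/3) (18,56/15) (18,61/4) (12,19)]
3. After y ≥ 16: [(9,19) (9,16) (84/5,16) (12,19)]
4. After y ≤ 20: [(9,19) (9,16) (84/5,16) (12,19)]
5. Canonical ring: [(9,16) (84/5,16) (12,19) (9,19)]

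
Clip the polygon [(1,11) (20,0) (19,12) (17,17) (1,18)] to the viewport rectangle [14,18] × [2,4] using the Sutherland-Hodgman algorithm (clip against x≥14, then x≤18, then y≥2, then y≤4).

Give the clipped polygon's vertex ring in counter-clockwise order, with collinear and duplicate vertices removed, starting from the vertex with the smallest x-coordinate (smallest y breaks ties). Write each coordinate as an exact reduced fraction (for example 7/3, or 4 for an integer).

Clipped polygon: [(14,66/19) (182/11,2) (18,2) (18,4) (14,4)]

1. After x ≥ 14: [(14,66/19) (20,0) (19,12) (17,17) (14,275/16)]
2. After x ≤ 18: [(14,66/19) (18,22/19) (18,29/2) (17,17) (14,275/16)]
3. After y ≥ 2: [(14,66/19) (182/11,2) (18,2) (18,29/2) (17,17) (14,275/16)]
4. After y ≤ 4: [(14,4) (14,66/19) (182/11,2) (18,2) (18,4)]
5. Canonical ring: [(14,66/19) (182/11,2) (18,2) (18,4) (14,4)]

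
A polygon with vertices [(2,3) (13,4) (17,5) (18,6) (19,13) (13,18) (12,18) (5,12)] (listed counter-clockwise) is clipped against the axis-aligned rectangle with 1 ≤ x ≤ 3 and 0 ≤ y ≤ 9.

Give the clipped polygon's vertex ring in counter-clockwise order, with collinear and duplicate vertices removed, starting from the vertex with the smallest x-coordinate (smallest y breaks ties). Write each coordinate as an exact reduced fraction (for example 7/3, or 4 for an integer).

Clipped polygon: [(2,3) (3,34/11) (3,6)]

1. After x ≥ 1: [(2,3) (13,4) (17,5) (18,6) (19,13) (13,18) (12,18) (5,12)]
2. After x ≤ 3: [(3,6) (2,3) (3,34/11)]
3. After y ≥ 0: [(3,6) (2,3) (3,34/11)]
4. After y ≤ 9: [(3,6) (2,3) (3,34/11)]
5. Canonical ring: [(2,3) (3,34/11) (3,6)]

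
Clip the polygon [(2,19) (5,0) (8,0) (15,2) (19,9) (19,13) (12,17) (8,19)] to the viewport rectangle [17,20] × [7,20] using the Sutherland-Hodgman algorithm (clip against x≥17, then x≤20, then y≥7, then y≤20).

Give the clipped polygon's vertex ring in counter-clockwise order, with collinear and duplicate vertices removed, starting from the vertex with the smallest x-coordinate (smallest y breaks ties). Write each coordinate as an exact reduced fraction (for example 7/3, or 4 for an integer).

Clipped polygon: [(17,7) (125/7,7) (19,9) (19,13) (17,99/7)]

1. After x ≥ 17: [(17,11/2) (19,9) (19,13) (17,99/7)]
2. After x ≤ 20: [(17,11/2) (19,9) (19,13) (17,99/7)]
3. After y ≥ 7: [(17,7) (125/7,7) (19,9) (19,13) (17,99/7)]
4. After y ≤ 20: [(17,7) (125/7,7) (19,9) (19,13) (17,99/7)]
5. Canonical ring: [(17,7) (125/7,7) (19,9) (19,13) (17,99/7)]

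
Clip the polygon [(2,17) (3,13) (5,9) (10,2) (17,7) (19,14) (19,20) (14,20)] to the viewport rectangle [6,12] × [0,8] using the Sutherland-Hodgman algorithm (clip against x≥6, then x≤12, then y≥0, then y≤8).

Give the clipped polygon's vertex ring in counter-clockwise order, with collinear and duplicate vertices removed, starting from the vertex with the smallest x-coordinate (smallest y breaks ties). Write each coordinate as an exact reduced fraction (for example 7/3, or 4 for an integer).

1. After x ≥ 6: [(6,18) (6,38/5) (10,2) (17,7) (19,14) (19,20) (14,20)]
2. After x ≤ 12: [(12,39/2) (6,18) (6,38/5) (10,2) (12,24/7)]
3. After y ≥ 0: [(12,39/2) (6,18) (6,38/5) (10,2) (12,24/7)]
4. After y ≤ 8: [(12,8) (6,8) (6,38/5) (10,2) (12,24/7)]
5. Canonical ring: [(6,38/5) (10,2) (12,24/7) (12,8) (6,8)]

Clipped polygon: [(6,38/5) (10,2) (12,24/7) (12,8) (6,8)]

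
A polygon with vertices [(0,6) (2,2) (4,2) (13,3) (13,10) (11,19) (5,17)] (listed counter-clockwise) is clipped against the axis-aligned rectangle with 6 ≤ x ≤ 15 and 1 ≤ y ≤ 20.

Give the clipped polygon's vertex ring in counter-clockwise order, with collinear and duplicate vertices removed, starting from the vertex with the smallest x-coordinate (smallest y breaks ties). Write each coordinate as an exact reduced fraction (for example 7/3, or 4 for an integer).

1. After x ≥ 6: [(6,20/9) (13,3) (13,10) (11,19) (6,52/3)]
2. After x ≤ 15: [(6,20/9) (13,3) (13,10) (11,19) (6,52/3)]
3. After y ≥ 1: [(6,20/9) (13,3) (13,10) (11,19) (6,52/3)]
4. After y ≤ 20: [(6,20/9) (13,3) (13,10) (11,19) (6,52/3)]
5. Canonical ring: [(6,20/9) (13,3) (13,10) (11,19) (6,52/3)]

Clipped polygon: [(6,20/9) (13,3) (13,10) (11,19) (6,52/3)]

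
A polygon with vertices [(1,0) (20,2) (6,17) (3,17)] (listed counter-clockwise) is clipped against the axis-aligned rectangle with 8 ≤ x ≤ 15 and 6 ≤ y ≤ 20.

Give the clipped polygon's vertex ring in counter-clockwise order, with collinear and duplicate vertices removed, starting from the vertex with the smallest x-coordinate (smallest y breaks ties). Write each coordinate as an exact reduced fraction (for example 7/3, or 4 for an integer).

Clipped polygon: [(8,6) (15,6) (15,103/14) (8,104/7)]

1. After x ≥ 8: [(8,14/19) (20,2) (8,104/7)]
2. After x ≤ 15: [(8,14/19) (15,28/19) (15,103/14) (8,104/7)]
3. After y ≥ 6: [(8,6) (15,6) (15,103/14) (8,104/7)]
4. After y ≤ 20: [(8,6) (15,6) (15,103/14) (8,104/7)]
5. Canonical ring: [(8,6) (15,6) (15,103/14) (8,104/7)]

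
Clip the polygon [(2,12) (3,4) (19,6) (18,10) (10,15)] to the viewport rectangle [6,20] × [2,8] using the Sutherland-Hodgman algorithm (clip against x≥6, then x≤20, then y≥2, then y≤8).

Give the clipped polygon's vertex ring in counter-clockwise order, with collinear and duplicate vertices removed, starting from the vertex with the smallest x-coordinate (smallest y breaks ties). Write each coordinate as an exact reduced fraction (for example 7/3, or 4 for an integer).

1. After x ≥ 6: [(6,27/2) (6,35/8) (19,6) (18,10) (10,15)]
2. After x ≤ 20: [(6,27/2) (6,35/8) (19,6) (18,10) (10,15)]
3. After y ≥ 2: [(6,27/2) (6,35/8) (19,6) (18,10) (10,15)]
4. After y ≤ 8: [(6,8) (6,35/8) (19,6) (37/2,8)]
5. Canonical ring: [(6,35/8) (19,6) (37/2,8) (6,8)]

Clipped polygon: [(6,35/8) (19,6) (37/2,8) (6,8)]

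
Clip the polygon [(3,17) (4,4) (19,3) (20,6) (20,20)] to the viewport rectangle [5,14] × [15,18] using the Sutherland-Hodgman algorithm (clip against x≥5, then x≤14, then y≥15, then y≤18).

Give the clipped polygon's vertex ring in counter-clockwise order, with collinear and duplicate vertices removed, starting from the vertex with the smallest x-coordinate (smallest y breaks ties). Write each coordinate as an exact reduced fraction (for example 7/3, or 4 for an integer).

1. After x ≥ 5: [(5,295/17) (5,59/15) (19,3) (20,6) (20,20)]
2. After x ≤ 14: [(14,322/17) (5,295/17) (5,59/15) (14,10/3)]
3. After y ≥ 15: [(14,15) (14,322/17) (5,295/17) (5,15)]
4. After y ≤ 18: [(14,15) (14,18) (26/3,18) (5,295/17) (5,15)]
5. Canonical ring: [(5,15) (14,15) (14,18) (26/3,18) (5,295/17)]

Clipped polygon: [(5,15) (14,15) (14,18) (26/3,18) (5,295/17)]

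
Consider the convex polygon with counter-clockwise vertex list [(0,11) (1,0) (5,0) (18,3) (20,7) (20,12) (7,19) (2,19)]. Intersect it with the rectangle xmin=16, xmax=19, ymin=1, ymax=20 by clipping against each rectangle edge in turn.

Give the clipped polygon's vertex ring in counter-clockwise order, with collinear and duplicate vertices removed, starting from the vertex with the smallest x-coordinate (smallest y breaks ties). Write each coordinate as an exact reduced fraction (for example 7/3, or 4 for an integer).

1. After x ≥ 16: [(16,33/13) (18,3) (20,7) (20,12) (16,184/13)]
2. After x ≤ 19: [(16,33/13) (18,3) (19,5) (19,163/13) (16,184/13)]
3. After y ≥ 1: [(16,33/13) (18,3) (19,5) (19,163/13) (16,184/13)]
4. After y ≤ 20: [(16,33/13) (18,3) (19,5) (19,163/13) (16,184/13)]
5. Canonical ring: [(16,33/13) (18,3) (19,5) (19,163/13) (16,184/13)]

Clipped polygon: [(16,33/13) (18,3) (19,5) (19,163/13) (16,184/13)]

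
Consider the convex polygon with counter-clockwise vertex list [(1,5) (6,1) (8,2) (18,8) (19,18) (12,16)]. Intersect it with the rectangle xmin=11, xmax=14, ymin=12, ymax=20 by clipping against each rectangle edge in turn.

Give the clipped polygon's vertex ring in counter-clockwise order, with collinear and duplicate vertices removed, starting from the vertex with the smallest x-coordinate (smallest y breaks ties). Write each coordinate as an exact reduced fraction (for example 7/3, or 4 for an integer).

Clipped polygon: [(11,12) (14,12) (14,116/7) (12,16) (11,15)]

1. After x ≥ 11: [(11,15) (11,19/5) (18,8) (19,18) (12,16)]
2. After x ≤ 14: [(11,15) (11,19/5) (14,28/5) (14,116/7) (12,16)]
3. After y ≥ 12: [(11,15) (11,12) (14,12) (14,116/7) (12,16)]
4. After y ≤ 20: [(11,15) (11,12) (14,12) (14,116/7) (12,16)]
5. Canonical ring: [(11,12) (14,12) (14,116/7) (12,16) (11,15)]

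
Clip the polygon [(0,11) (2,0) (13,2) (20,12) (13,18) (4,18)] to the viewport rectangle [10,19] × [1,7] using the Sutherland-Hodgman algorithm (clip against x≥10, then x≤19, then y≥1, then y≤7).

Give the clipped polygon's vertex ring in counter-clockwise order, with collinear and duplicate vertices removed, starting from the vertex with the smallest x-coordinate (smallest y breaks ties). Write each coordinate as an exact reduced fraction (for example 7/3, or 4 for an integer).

1. After x ≥ 10: [(10,16/11) (13,2) (20,12) (13,18) (10,18)]
2. After x ≤ 19: [(10,16/11) (13,2) (19,74/7) (19,90/7) (13,18) (10,18)]
3. After y ≥ 1: [(10,16/11) (13,2) (19,74/7) (19,90/7) (13,18) (10,18)]
4. After y ≤ 7: [(10,7) (10,16/11) (13,2) (33/2,7)]
5. Canonical ring: [(10,16/11) (13,2) (33/2,7) (10,7)]

Clipped polygon: [(10,16/11) (13,2) (33/2,7) (10,7)]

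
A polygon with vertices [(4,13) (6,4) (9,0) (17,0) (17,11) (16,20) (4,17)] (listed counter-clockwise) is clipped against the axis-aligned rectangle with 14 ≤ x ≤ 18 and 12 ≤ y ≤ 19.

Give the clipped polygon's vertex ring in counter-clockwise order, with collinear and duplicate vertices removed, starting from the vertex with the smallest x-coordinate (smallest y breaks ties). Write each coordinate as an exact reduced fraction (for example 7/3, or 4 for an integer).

Clipped polygon: [(14,12) (152/9,12) (145/9,19) (14,19)]

1. After x ≥ 14: [(14,0) (17,0) (17,11) (16,20) (14,39/2)]
2. After x ≤ 18: [(14,0) (17,0) (17,11) (16,20) (14,39/2)]
3. After y ≥ 12: [(14,12) (152/9,12) (16,20) (14,39/2)]
4. After y ≤ 19: [(14,19) (14,12) (152/9,12) (145/9,19)]
5. Canonical ring: [(14,12) (152/9,12) (145/9,19) (14,19)]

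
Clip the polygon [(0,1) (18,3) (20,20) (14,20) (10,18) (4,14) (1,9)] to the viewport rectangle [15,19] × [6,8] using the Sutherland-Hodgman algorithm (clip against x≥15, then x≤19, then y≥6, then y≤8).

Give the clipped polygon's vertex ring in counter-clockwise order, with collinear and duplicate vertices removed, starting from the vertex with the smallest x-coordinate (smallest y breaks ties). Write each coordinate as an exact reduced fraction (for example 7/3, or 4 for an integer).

1. After x ≥ 15: [(15,8/3) (18,3) (20,20) (15,20)]
2. After x ≤ 19: [(15,8/3) (18,3) (19,23/2) (19,20) (15,20)]
3. After y ≥ 6: [(15,6) (312/17,6) (19,23/2) (19,20) (15,20)]
4. After y ≤ 8: [(15,8) (15,6) (312/17,6) (316/17,8)]
5. Canonical ring: [(15,6) (312/17,6) (316/17,8) (15,8)]

Clipped polygon: [(15,6) (312/17,6) (316/17,8) (15,8)]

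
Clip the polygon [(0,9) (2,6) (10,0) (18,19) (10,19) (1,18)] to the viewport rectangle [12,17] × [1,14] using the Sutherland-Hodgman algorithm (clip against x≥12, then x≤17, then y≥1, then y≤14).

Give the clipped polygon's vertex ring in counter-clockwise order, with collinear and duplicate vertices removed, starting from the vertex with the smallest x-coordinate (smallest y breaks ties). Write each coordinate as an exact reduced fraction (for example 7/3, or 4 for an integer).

1. After x ≥ 12: [(12,19/4) (18,19) (12,19)]
2. After x ≤ 17: [(12,19/4) (17,133/8) (17,19) (12,19)]
3. After y ≥ 1: [(12,19/4) (17,133/8) (17,19) (12,19)]
4. After y ≤ 14: [(12,14) (12,19/4) (302/19,14)]
5. Canonical ring: [(12,19/4) (302/19,14) (12,14)]

Clipped polygon: [(12,19/4) (302/19,14) (12,14)]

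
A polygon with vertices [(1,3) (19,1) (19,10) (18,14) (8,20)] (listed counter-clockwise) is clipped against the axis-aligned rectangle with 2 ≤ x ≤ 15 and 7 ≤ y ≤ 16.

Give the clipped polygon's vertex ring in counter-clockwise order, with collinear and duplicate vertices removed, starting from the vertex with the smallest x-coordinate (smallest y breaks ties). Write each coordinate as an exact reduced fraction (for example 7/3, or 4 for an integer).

Clipped polygon: [(45/17,7) (15,7) (15,79/5) (44/3,16) (108/17,16)]

1. After x ≥ 2: [(2,38/7) (2,26/9) (19,1) (19,10) (18,14) (8,20)]
2. After x ≤ 15: [(2,38/7) (2,26/9) (15,13/9) (15,79/5) (8,20)]
3. After y ≥ 7: [(45/17,7) (15,7) (15,79/5) (8,20)]
4. After y ≤ 16: [(108/17,16) (45/17,7) (15,7) (15,79/5) (44/3,16)]
5. Canonical ring: [(45/17,7) (15,7) (15,79/5) (44/3,16) (108/17,16)]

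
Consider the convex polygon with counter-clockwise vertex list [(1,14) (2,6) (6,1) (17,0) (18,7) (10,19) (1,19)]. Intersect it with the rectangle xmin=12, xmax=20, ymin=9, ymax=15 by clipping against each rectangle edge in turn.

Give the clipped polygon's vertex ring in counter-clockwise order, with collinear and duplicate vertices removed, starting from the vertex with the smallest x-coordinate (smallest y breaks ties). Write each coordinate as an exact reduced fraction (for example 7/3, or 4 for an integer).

Clipped polygon: [(12,9) (50/3,9) (38/3,15) (12,15)]

1. After x ≥ 12: [(12,5/11) (17,0) (18,7) (12,16)]
2. After x ≤ 20: [(12,5/11) (17,0) (18,7) (12,16)]
3. After y ≥ 9: [(12,9) (50/3,9) (12,16)]
4. After y ≤ 15: [(12,15) (12,9) (50/3,9) (38/3,15)]
5. Canonical ring: [(12,9) (50/3,9) (38/3,15) (12,15)]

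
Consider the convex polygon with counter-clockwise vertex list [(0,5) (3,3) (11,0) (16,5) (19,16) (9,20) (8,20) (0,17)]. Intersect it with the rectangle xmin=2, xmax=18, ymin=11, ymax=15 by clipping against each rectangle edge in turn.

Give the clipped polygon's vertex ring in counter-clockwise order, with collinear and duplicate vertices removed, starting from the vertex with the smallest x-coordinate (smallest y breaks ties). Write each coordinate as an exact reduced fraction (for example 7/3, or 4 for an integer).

Clipped polygon: [(2,11) (194/11,11) (18,37/3) (18,15) (2,15)]

1. After x ≥ 2: [(2,11/3) (3,3) (11,0) (16,5) (19,16) (9,20) (8,20) (2,71/4)]
2. After x ≤ 18: [(2,11/3) (3,3) (11,0) (16,5) (18,37/3) (18,82/5) (9,20) (8,20) (2,71/4)]
3. After y ≥ 11: [(2,11) (194/11,11) (18,37/3) (18,82/5) (9,20) (8,20) (2,71/4)]
4. After y ≤ 15: [(2,15) (2,11) (194/11,11) (18,37/3) (18,15)]
5. Canonical ring: [(2,11) (194/11,11) (18,37/3) (18,15) (2,15)]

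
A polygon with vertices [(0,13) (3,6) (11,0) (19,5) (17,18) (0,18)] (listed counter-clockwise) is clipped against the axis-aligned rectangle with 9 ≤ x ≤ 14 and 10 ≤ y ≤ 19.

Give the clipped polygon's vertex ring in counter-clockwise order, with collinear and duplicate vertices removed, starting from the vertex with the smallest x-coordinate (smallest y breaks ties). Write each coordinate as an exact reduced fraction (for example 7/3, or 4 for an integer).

Clipped polygon: [(9,10) (14,10) (14,18) (9,18)]

1. After x ≥ 9: [(9,3/2) (11,0) (19,5) (17,18) (9,18)]
2. After x ≤ 14: [(9,3/2) (11,0) (14,15/8) (14,18) (9,18)]
3. After y ≥ 10: [(9,10) (14,10) (14,18) (9,18)]
4. After y ≤ 19: [(9,10) (14,10) (14,18) (9,18)]
5. Canonical ring: [(9,10) (14,10) (14,18) (9,18)]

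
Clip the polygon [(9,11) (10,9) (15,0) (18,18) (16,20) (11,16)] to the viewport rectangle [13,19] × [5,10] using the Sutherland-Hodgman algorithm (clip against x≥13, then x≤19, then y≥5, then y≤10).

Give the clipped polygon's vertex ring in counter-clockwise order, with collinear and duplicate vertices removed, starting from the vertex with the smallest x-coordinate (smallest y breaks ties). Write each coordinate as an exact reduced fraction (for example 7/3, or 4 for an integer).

1. After x ≥ 13: [(13,18/5) (15,0) (18,18) (16,20) (13,88/5)]
2. After x ≤ 19: [(13,18/5) (15,0) (18,18) (16,20) (13,88/5)]
3. After y ≥ 5: [(13,5) (95/6,5) (18,18) (16,20) (13,88/5)]
4. After y ≤ 10: [(13,10) (13,5) (95/6,5) (50/3,10)]
5. Canonical ring: [(13,5) (95/6,5) (50/3,10) (13,10)]

Clipped polygon: [(13,5) (95/6,5) (50/3,10) (13,10)]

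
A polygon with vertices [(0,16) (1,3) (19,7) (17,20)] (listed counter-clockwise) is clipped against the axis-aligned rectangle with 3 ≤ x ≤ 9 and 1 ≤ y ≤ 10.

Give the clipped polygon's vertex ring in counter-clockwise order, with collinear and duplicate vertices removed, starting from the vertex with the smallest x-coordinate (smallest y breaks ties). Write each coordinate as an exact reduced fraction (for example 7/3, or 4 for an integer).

1. After x ≥ 3: [(3,284/17) (3,31/9) (19,7) (17,20)]
2. After x ≤ 9: [(9,308/17) (3,284/17) (3,31/9) (9,43/9)]
3. After y ≥ 1: [(9,308/17) (3,284/17) (3,31/9) (9,43/9)]
4. After y ≤ 10: [(9,10) (3,10) (3,31/9) (9,43/9)]
5. Canonical ring: [(3,31/9) (9,43/9) (9,10) (3,10)]

Clipped polygon: [(3,31/9) (9,43/9) (9,10) (3,10)]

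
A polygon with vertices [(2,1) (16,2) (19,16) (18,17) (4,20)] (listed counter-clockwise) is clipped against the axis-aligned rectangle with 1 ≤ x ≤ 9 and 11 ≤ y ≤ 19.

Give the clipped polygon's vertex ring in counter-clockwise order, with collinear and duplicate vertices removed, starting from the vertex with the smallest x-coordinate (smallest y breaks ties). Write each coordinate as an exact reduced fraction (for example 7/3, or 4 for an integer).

1. After x ≥ 1: [(2,1) (16,2) (19,16) (18,17) (4,20)]
2. After x ≤ 9: [(2,1) (9,3/2) (9,265/14) (4,20)]
3. After y ≥ 11: [(58/19,11) (9,11) (9,265/14) (4,20)]
4. After y ≤ 19: [(74/19,19) (58/19,11) (9,11) (9,265/14) (26/3,19)]
5. Canonical ring: [(58/19,11) (9,11) (9,265/14) (26/3,19) (74/19,19)]

Clipped polygon: [(58/19,11) (9,11) (9,265/14) (26/3,19) (74/19,19)]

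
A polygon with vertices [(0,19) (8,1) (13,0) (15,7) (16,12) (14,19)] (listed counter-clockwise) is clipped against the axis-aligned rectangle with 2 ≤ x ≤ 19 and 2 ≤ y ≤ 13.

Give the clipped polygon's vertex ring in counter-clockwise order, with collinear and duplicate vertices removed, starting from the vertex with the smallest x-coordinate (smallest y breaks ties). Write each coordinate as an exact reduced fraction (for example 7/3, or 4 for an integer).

Clipped polygon: [(8/3,13) (68/9,2) (95/7,2) (15,7) (16,12) (110/7,13)]

1. After x ≥ 2: [(2,19) (2,29/2) (8,1) (13,0) (15,7) (16,12) (14,19)]
2. After x ≤ 19: [(2,19) (2,29/2) (8,1) (13,0) (15,7) (16,12) (14,19)]
3. After y ≥ 2: [(2,19) (2,29/2) (68/9,2) (95/7,2) (15,7) (16,12) (14,19)]
4. After y ≤ 13: [(8/3,13) (68/9,2) (95/7,2) (15,7) (16,12) (110/7,13)]
5. Canonical ring: [(8/3,13) (68/9,2) (95/7,2) (15,7) (16,12) (110/7,13)]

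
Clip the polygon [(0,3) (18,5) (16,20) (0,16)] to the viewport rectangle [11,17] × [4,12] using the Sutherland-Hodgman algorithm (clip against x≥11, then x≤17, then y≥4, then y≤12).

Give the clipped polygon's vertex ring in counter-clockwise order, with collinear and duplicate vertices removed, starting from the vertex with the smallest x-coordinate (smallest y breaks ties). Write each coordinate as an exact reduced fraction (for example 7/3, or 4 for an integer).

Clipped polygon: [(11,38/9) (17,44/9) (17,12) (11,12)]

1. After x ≥ 11: [(11,38/9) (18,5) (16,20) (11,75/4)]
2. After x ≤ 17: [(11,38/9) (17,44/9) (17,25/2) (16,20) (11,75/4)]
3. After y ≥ 4: [(11,38/9) (17,44/9) (17,25/2) (16,20) (11,75/4)]
4. After y ≤ 12: [(11,12) (11,38/9) (17,44/9) (17,12)]
5. Canonical ring: [(11,38/9) (17,44/9) (17,12) (11,12)]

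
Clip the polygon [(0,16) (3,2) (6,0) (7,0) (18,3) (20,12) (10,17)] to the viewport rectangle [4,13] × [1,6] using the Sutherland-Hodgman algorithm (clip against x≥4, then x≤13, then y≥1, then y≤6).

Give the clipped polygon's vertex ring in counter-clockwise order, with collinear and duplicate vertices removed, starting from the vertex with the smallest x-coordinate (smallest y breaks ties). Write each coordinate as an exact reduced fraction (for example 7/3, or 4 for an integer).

1. After x ≥ 4: [(4,82/5) (4,4/3) (6,0) (7,0) (18,3) (20,12) (10,17)]
2. After x ≤ 13: [(4,82/5) (4,4/3) (6,0) (7,0) (13,18/11) (13,31/2) (10,17)]
3. After y ≥ 1: [(4,82/5) (4,4/3) (9/2,1) (32/3,1) (13,18/11) (13,31/2) (10,17)]
4. After y ≤ 6: [(4,6) (4,4/3) (9/2,1) (32/3,1) (13,18/11) (13,6)]
5. Canonical ring: [(4,4/3) (9/2,1) (32/3,1) (13,18/11) (13,6) (4,6)]

Clipped polygon: [(4,4/3) (9/2,1) (32/3,1) (13,18/11) (13,6) (4,6)]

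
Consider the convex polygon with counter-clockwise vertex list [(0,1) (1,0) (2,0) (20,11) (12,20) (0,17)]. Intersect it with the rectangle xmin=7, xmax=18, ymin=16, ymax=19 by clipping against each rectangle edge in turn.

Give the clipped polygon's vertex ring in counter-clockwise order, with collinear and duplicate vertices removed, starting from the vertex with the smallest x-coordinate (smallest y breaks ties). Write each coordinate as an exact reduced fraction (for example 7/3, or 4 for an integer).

Clipped polygon: [(7,16) (140/9,16) (116/9,19) (8,19) (7,75/4)]

1. After x ≥ 7: [(7,55/18) (20,11) (12,20) (7,75/4)]
2. After x ≤ 18: [(7,55/18) (18,88/9) (18,53/4) (12,20) (7,75/4)]
3. After y ≥ 16: [(7,16) (140/9,16) (12,20) (7,75/4)]
4. After y ≤ 19: [(7,16) (140/9,16) (116/9,19) (8,19) (7,75/4)]
5. Canonical ring: [(7,16) (140/9,16) (116/9,19) (8,19) (7,75/4)]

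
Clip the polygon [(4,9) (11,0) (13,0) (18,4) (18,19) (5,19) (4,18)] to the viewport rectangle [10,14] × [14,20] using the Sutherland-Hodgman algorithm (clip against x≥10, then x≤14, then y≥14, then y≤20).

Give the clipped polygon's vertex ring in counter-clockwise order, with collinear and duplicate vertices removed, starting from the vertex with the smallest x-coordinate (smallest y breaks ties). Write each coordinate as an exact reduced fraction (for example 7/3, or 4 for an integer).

1. After x ≥ 10: [(10,9/7) (11,0) (13,0) (18,4) (18,19) (10,19)]
2. After x ≤ 14: [(10,9/7) (11,0) (13,0) (14,4/5) (14,19) (10,19)]
3. After y ≥ 14: [(10,14) (14,14) (14,19) (10,19)]
4. After y ≤ 20: [(10,14) (14,14) (14,19) (10,19)]
5. Canonical ring: [(10,14) (14,14) (14,19) (10,19)]

Clipped polygon: [(10,14) (14,14) (14,19) (10,19)]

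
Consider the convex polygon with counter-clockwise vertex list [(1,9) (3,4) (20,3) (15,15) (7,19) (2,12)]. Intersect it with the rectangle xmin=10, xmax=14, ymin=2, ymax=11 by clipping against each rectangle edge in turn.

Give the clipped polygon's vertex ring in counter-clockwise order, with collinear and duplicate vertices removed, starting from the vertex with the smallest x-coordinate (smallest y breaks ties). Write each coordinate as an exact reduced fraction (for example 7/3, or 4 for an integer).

1. After x ≥ 10: [(10,61/17) (20,3) (15,15) (10,35/2)]
2. After x ≤ 14: [(10,61/17) (14,57/17) (14,31/2) (10,35/2)]
3. After y ≥ 2: [(10,61/17) (14,57/17) (14,31/2) (10,35/2)]
4. After y ≤ 11: [(10,11) (10,61/17) (14,57/17) (14,11)]
5. Canonical ring: [(10,61/17) (14,57/17) (14,11) (10,11)]

Clipped polygon: [(10,61/17) (14,57/17) (14,11) (10,11)]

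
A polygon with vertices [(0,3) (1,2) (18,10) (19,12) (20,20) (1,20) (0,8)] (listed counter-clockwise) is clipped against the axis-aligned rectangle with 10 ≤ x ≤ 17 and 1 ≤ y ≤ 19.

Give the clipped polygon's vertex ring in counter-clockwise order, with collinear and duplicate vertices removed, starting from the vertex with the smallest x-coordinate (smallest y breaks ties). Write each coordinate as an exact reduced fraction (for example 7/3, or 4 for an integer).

1. After x ≥ 10: [(10,106/17) (18,10) (19,12) (20,20) (10,20)]
2. After x ≤ 17: [(10,106/17) (17,162/17) (17,20) (10,20)]
3. After y ≥ 1: [(10,106/17) (17,162/17) (17,20) (10,20)]
4. After y ≤ 19: [(10,19) (10,106/17) (17,162/17) (17,19)]
5. Canonical ring: [(10,106/17) (17,162/17) (17,19) (10,19)]

Clipped polygon: [(10,106/17) (17,162/17) (17,19) (10,19)]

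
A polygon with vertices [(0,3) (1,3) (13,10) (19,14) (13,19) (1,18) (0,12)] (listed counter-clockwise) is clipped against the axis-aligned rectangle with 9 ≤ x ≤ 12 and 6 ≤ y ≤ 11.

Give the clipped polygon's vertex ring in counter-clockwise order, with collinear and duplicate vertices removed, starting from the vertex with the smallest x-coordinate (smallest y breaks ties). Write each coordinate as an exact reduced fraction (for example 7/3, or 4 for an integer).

Clipped polygon: [(9,23/3) (12,113/12) (12,11) (9,11)]

1. After x ≥ 9: [(9,23/3) (13,10) (19,14) (13,19) (9,56/3)]
2. After x ≤ 12: [(9,23/3) (12,113/12) (12,227/12) (9,56/3)]
3. After y ≥ 6: [(9,23/3) (12,113/12) (12,227/12) (9,56/3)]
4. After y ≤ 11: [(9,11) (9,23/3) (12,113/12) (12,11)]
5. Canonical ring: [(9,23/3) (12,113/12) (12,11) (9,11)]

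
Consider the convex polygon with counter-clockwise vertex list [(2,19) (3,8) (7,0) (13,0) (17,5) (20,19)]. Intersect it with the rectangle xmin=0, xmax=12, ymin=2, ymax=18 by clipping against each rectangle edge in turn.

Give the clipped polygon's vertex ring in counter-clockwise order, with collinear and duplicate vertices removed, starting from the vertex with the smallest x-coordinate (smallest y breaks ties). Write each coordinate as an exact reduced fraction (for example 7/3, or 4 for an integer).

Clipped polygon: [(23/11,18) (3,8) (6,2) (12,2) (12,18)]

1. After x ≥ 0: [(2,19) (3,8) (7,0) (13,0) (17,5) (20,19)]
2. After x ≤ 12: [(12,19) (2,19) (3,8) (7,0) (12,0)]
3. After y ≥ 2: [(12,2) (12,19) (2,19) (3,8) (6,2)]
4. After y ≤ 18: [(12,2) (12,18) (23/11,18) (3,8) (6,2)]
5. Canonical ring: [(23/11,18) (3,8) (6,2) (12,2) (12,18)]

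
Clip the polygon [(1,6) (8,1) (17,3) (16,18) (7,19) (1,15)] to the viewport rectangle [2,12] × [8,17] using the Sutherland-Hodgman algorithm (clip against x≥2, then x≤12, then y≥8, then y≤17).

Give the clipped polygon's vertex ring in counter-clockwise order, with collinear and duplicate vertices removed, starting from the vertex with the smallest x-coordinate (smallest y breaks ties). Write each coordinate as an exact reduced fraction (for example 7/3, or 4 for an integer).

1. After x ≥ 2: [(2,37/7) (8,1) (17,3) (16,18) (7,19) (2,47/3)]
2. After x ≤ 12: [(2,37/7) (8,1) (12,17/9) (12,166/9) (7,19) (2,47/3)]
3. After y ≥ 8: [(2,8) (12,8) (12,166/9) (7,19) (2,47/3)]
4. After y ≤ 17: [(2,8) (12,8) (12,17) (4,17) (2,47/3)]
5. Canonical ring: [(2,8) (12,8) (12,17) (4,17) (2,47/3)]

Clipped polygon: [(2,8) (12,8) (12,17) (4,17) (2,47/3)]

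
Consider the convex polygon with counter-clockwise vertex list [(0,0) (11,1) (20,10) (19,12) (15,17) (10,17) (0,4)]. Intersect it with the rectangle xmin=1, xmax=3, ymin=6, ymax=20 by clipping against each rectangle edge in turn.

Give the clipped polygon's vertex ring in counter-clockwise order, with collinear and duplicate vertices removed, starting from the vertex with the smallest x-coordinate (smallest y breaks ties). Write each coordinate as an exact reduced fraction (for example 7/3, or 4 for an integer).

1. After x ≥ 1: [(1,1/11) (11,1) (20,10) (19,12) (15,17) (10,17) (1,53/10)]
2. After x ≤ 3: [(1,1/11) (3,3/11) (3,79/10) (1,53/10)]
3. After y ≥ 6: [(3,6) (3,79/10) (20/13,6)]
4. After y ≤ 20: [(3,6) (3,79/10) (20/13,6)]
5. Canonical ring: [(20/13,6) (3,6) (3,79/10)]

Clipped polygon: [(20/13,6) (3,6) (3,79/10)]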